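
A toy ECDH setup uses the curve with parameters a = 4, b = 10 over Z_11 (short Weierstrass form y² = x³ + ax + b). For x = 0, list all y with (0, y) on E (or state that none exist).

x³ + 4x + 10 = 10 ≡ 10 (mod 11).
10 is a non-residue mod 11; no y exists.

none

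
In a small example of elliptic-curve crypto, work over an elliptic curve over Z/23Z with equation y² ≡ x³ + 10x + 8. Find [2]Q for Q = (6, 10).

tangent at (6, 10): λ = (3·6² + 10)/(2·10) ≡ 3/20. 20⁻¹ ≡ 15 (mod 23), so λ ≡ 3·15 ≡ 22.
  x = λ² - 6 - 6 = 484 - 12 ≡ 12; y = λ·(6 - 12) - 10 ≡ 19. → (12, 19)

(12, 19)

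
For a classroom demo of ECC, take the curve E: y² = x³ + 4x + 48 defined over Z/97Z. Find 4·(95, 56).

Write P = (95, 56).
Repeated addition: build up to 4P.
2P: tangent at (95, 56): λ = (3·95² + 4)/(2·56) ≡ 16/15. 15⁻¹ ≡ 13 (mod 97), so λ ≡ 16·13 ≡ 14.
  x = λ² - 95 - 95 = 196 - 190 ≡ 6; y = λ·(95 - 6) - 56 ≡ 26. → (6, 26)
3P: (6, 26) + (95, 56). λ = (56 - 26)/(95 - 6) ≡ 30/89 mod 97. 89⁻¹ ≡ 12 (mod 97) since 89·12 = 1068 ≡ 1, so λ ≡ 69.
  x = λ² - 6 - 95 = 4761 - 101 ≡ 4; y = λ·(6 - 4) - 26 ≡ 15. → (4, 15)
4P: (4, 15) + (95, 56). λ = (56 - 15)/(95 - 4) ≡ 41/91 mod 97. 91⁻¹ ≡ 16 (mod 97), so λ ≡ 74.
  x = λ² - 4 - 95 = 5476 - 99 ≡ 42; y = λ·(4 - 42) - 15 ≡ 83. → (42, 83)

(42, 83)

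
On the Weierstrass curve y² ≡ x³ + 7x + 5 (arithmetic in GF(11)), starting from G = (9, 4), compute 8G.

O

Repeated addition: build up to 8G.
2G: tangent at (9, 4): λ = (3·9² + 7)/(2·4) ≡ 8/8. 8⁻¹ ≡ 7 (mod 11), so λ ≡ 8·7 ≡ 1.
  x = λ² - 9 - 9 = 1 - 18 ≡ 5; y = λ·(9 - 5) - 4 ≡ 0. → (5, 0)
3G: (5, 0) + (9, 4). λ = (4 - 0)/(9 - 5) ≡ 4/4 mod 11. 4⁻¹ ≡ 3 (mod 11), so λ ≡ 1.
  x = λ² - 5 - 9 = 1 - 14 ≡ 9; y = λ·(5 - 9) - 0 ≡ 7. → (9, 7)
4G: (9, 7) + (9, 4): same x and y₁ ≡ -y₂, so the sum is the point at infinity.
5G: the point at infinity + (9, 4) = (9, 4) (identity).
6G: tangent at (9, 4): λ = (3·9² + 7)/(2·4) ≡ 8/8. 8⁻¹ ≡ 7 (mod 11), so λ ≡ 8·7 ≡ 1.
  x = λ² - 9 - 9 = 1 - 18 ≡ 5; y = λ·(9 - 5) - 4 ≡ 0. → (5, 0)
7G: (5, 0) + (9, 4). λ = (4 - 0)/(9 - 5) ≡ 4/4 mod 11. 4⁻¹ ≡ 3 (mod 11), so λ ≡ 1.
  x = λ² - 5 - 9 = 1 - 14 ≡ 9; y = λ·(5 - 9) - 0 ≡ 7. → (9, 7)
8G: (9, 7) + (9, 4): same x and y₁ ≡ -y₂, so the sum is the point at infinity.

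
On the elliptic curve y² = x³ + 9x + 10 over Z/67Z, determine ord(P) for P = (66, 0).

2P: (66, 0) + (66, 0): same x and y₁ ≡ -y₂, so the sum is 𝒪.
2P = 𝒪, so the order is 2.

2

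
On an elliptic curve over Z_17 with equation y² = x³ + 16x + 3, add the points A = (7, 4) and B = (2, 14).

(12, 6)

(7, 4) + (2, 14). λ = (14 - 4)/(2 - 7) ≡ 10/12 mod 17. 12⁻¹ ≡ 10 (mod 17), so λ ≡ 15.
  x = λ² - 7 - 2 = 225 - 9 ≡ 12; y = λ·(7 - 12) - 4 ≡ 6. → (12, 6)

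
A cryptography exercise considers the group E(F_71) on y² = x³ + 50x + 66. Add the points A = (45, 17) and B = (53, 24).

(45, 17) + (53, 24). λ = (24 - 17)/(53 - 45) ≡ 7/8 mod 71. 8⁻¹ ≡ 9 (mod 71), so λ ≡ 63.
  x = λ² - 45 - 53 = 3969 - 98 ≡ 37; y = λ·(45 - 37) - 17 ≡ 61. → (37, 61)

(37, 61)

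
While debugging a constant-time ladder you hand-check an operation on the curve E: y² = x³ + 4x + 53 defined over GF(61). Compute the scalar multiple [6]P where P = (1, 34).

(57, 20)

Double-and-add on 6 = (110)₂. Start with P = (1, 34) for the leading 1-bit.
double: tangent at (1, 34): λ = (3·1² + 4)/(2·34) ≡ 7/7. 7⁻¹ ≡ 35 (mod 61) since 7·35 = 245 ≡ 1, so λ ≡ 7·35 ≡ 1.
  x = λ² - 1 - 1 = 1 - 2 ≡ 60; y = λ·(1 - 60) - 34 ≡ 29. → (60, 29)
add P: (60, 29) + (1, 34). λ = (34 - 29)/(1 - 60) ≡ 5/2 mod 61. 2⁻¹ ≡ 31 (mod 61), so λ ≡ 33.
  x = λ² - 60 - 1 = 1089 - 61 ≡ 52; y = λ·(60 - 52) - 29 ≡ 52. → (52, 52)
double: tangent at (52, 52): λ = (3·52² + 4)/(2·52) ≡ 3/43. 43⁻¹ ≡ 44 (mod 61) since 43·44 = 1892 ≡ 1, so λ ≡ 3·44 ≡ 10.
  x = λ² - 52 - 52 = 100 - 104 ≡ 57; y = λ·(52 - 57) - 52 ≡ 20. → (57, 20)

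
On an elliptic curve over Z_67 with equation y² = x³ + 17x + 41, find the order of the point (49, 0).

2

2P: (49, 0) + (49, 0): same x and y₁ ≡ -y₂, so the sum is ∞.
2P = ∞, so the order is 2.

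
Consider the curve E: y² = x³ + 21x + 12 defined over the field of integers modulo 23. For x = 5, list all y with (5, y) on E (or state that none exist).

x³ + 21x + 12 = 242 ≡ 12 (mod 23).
Square roots of 12 mod 23: 9 and 14 (since 9² = 81 ≡ 12).

9, 14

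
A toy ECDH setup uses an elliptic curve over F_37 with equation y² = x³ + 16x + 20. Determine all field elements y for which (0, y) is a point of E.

x³ + 16x + 20 = 20 ≡ 20 (mod 37).
20 is a non-residue mod 37; no y exists.

none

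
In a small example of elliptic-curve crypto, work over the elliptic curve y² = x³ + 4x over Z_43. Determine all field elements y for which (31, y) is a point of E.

none

x³ + 4x + 0 = 29915 ≡ 30 (mod 43).
30 is a non-residue mod 43; no y exists.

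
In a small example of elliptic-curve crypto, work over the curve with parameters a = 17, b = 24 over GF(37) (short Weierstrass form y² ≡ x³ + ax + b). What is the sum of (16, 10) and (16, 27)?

The two points share x = 16 and their y-coordinates satisfy 10 + 27 ≡ 0 (mod 37), so they are inverses. Their sum is ∞.

O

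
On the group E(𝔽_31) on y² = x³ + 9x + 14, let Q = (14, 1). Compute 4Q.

Double-and-add on 4 = (100)₂. Start with Q = (14, 1) for the leading 1-bit.
double: tangent at (14, 1): λ = (3·14² + 9)/(2·1) ≡ 8/2. 2⁻¹ ≡ 16 (mod 31), so λ ≡ 8·16 ≡ 4.
  x = λ² - 14 - 14 = 16 - 28 ≡ 19; y = λ·(14 - 19) - 1 ≡ 10. → (19, 10)
double: tangent at (19, 10): λ = (3·19² + 9)/(2·10) ≡ 7/20. 20⁻¹ ≡ 14 (mod 31) since 20·14 = 280 ≡ 1, so λ ≡ 7·14 ≡ 5.
  x = λ² - 19 - 19 = 25 - 38 ≡ 18; y = λ·(19 - 18) - 10 ≡ 26. → (18, 26)

(18, 26)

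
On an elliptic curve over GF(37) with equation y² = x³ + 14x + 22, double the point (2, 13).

(34, 29)

tangent at (2, 13): λ = (3·2² + 14)/(2·13) ≡ 26/26. 26⁻¹ ≡ 10 (mod 37), so λ ≡ 26·10 ≡ 1.
  x = λ² - 2 - 2 = 1 - 4 ≡ 34; y = λ·(2 - 34) - 13 ≡ 29. → (34, 29)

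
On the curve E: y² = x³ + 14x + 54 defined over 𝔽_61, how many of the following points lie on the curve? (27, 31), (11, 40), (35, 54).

2

(27, 31): 31² ≡ 46, rhs ≡ 46 → on.
(11, 40): 40² ≡ 14, rhs ≡ 14 → on.
(35, 54): 54² ≡ 49, rhs ≡ 48 → off.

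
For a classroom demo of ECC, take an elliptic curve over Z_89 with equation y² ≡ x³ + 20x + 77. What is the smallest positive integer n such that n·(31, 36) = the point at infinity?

3

2P: tangent at (31, 36): λ = (3·31² + 20)/(2·36) ≡ 55/72. 72⁻¹ ≡ 68 (mod 89) since 72·68 = 4896 ≡ 1, so λ ≡ 55·68 ≡ 2.
  x = λ² - 31 - 31 = 4 - 62 ≡ 31; y = λ·(31 - 31) - 36 ≡ 53. → (31, 53)
3P: (31, 53) + (31, 36): same x and y₁ ≡ -y₂, so the sum is the point at infinity.
3P = the point at infinity, so the order is 3.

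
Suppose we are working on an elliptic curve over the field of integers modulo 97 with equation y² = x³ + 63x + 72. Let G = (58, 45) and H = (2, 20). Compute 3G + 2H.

(93, 85)

First 3G:
Repeated addition: build up to 3G.
2G: tangent at (58, 45): λ = (3·58² + 63)/(2·45) ≡ 67/90. 90⁻¹ ≡ 83 (mod 97), so λ ≡ 67·83 ≡ 32.
  x = λ² - 58 - 58 = 1024 - 116 ≡ 35; y = λ·(58 - 35) - 45 ≡ 12. → (35, 12)
3G: (35, 12) + (58, 45). λ = (45 - 12)/(58 - 35) ≡ 33/23 mod 97. 23⁻¹ ≡ 38 (mod 97), so λ ≡ 90.
  x = λ² - 35 - 58 = 8100 - 93 ≡ 53; y = λ·(35 - 53) - 12 ≡ 17. → (53, 17)
3G = (53, 17).
Next 2H:
Repeated addition: build up to 2H.
2H: tangent at (2, 20): λ = (3·2² + 63)/(2·20) ≡ 75/40. 40⁻¹ ≡ 17 (mod 97) since 40·17 = 680 ≡ 1, so λ ≡ 75·17 ≡ 14.
  x = λ² - 2 - 2 = 196 - 4 ≡ 95; y = λ·(2 - 95) - 20 ≡ 36. → (95, 36)
2H = (95, 36).
Finally 3G + 2H:
(53, 17) + (95, 36). λ = (36 - 17)/(95 - 53) ≡ 19/42 mod 97. 42⁻¹ ≡ 67 (mod 97), so λ ≡ 12.
  x = λ² - 53 - 95 = 144 - 148 ≡ 93; y = λ·(53 - 93) - 17 ≡ 85. → (93, 85)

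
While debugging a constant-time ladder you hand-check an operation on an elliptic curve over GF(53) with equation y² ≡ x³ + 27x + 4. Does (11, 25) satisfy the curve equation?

yes

y² = 25² ≡ 42; x³ + 27x + 4 = 1632 ≡ 42 (mod 53). 42 = 42.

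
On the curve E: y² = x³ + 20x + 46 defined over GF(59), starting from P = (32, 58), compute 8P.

Repeated addition: build up to 8P.
2P: tangent at (32, 58): λ = (3·32² + 20)/(2·58) ≡ 24/57. 57⁻¹ ≡ 29 (mod 59) since 57·29 = 1653 ≡ 1, so λ ≡ 24·29 ≡ 47.
  x = λ² - 32 - 32 = 2209 - 64 ≡ 21; y = λ·(32 - 21) - 58 ≡ 46. → (21, 46)
3P: (21, 46) + (32, 58). λ = (58 - 46)/(32 - 21) ≡ 12/11 mod 59. 11⁻¹ ≡ 43 (mod 59) since 11·43 = 473 ≡ 1, so λ ≡ 44.
  x = λ² - 21 - 32 = 1936 - 53 ≡ 54; y = λ·(21 - 54) - 46 ≡ 36. → (54, 36)
4P: (54, 36) + (32, 58). λ = (58 - 36)/(32 - 54) ≡ 22/37 mod 59. 37⁻¹ ≡ 8 (mod 59), so λ ≡ 58.
  x = λ² - 54 - 32 = 3364 - 86 ≡ 33; y = λ·(54 - 33) - 36 ≡ 2. → (33, 2)
5P: (33, 2) + (32, 58). λ = (58 - 2)/(32 - 33) ≡ 56/58 mod 59. 58⁻¹ ≡ 58 (mod 59), so λ ≡ 3.
  x = λ² - 33 - 32 = 9 - 65 ≡ 3; y = λ·(33 - 3) - 2 ≡ 29. → (3, 29)
6P: (3, 29) + (32, 58). λ = (58 - 29)/(32 - 3) ≡ 29/29 mod 59. 29⁻¹ ≡ 57 (mod 59), so λ ≡ 1.
  x = λ² - 3 - 32 = 1 - 35 ≡ 25; y = λ·(3 - 25) - 29 ≡ 8. → (25, 8)
7P: (25, 8) + (32, 58). λ = (58 - 8)/(32 - 25) ≡ 50/7 mod 59. 7⁻¹ ≡ 17 (mod 59) since 7·17 = 119 ≡ 1, so λ ≡ 24.
  x = λ² - 25 - 32 = 576 - 57 ≡ 47; y = λ·(25 - 47) - 8 ≡ 54. → (47, 54)
8P: (47, 54) + (32, 58). λ = (58 - 54)/(32 - 47) ≡ 4/44 mod 59. 44⁻¹ ≡ 55 (mod 59), so λ ≡ 43.
  x = λ² - 47 - 32 = 1849 - 79 ≡ 0; y = λ·(47 - 0) - 54 ≡ 20. → (0, 20)

(0, 20)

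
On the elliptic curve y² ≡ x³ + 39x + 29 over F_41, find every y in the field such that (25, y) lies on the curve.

x³ + 39x + 29 = 16629 ≡ 24 (mod 41).
24 is a non-residue mod 41; no y exists.

none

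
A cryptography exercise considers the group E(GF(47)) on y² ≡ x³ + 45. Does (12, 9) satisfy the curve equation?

yes

y² = 9² ≡ 34; x³ + 0x + 45 = 1773 ≡ 34 (mod 47). 34 = 34.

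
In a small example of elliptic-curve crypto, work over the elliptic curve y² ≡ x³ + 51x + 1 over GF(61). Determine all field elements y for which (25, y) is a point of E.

2, 59

x³ + 51x + 1 = 16901 ≡ 4 (mod 61).
Square roots of 4 mod 61: 2 and 59 (since 2² = 4 ≡ 4).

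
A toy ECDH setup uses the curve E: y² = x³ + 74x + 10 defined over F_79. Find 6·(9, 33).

Write G = (9, 33).
Repeated addition: build up to 6G.
2G: tangent at (9, 33): λ = (3·9² + 74)/(2·33) ≡ 1/66. 66⁻¹ ≡ 6 (mod 79) since 66·6 = 396 ≡ 1, so λ ≡ 1·6 ≡ 6.
  x = λ² - 9 - 9 = 36 - 18 ≡ 18; y = λ·(9 - 18) - 33 ≡ 71. → (18, 71)
3G: (18, 71) + (9, 33). λ = (33 - 71)/(9 - 18) ≡ 41/70 mod 79. 70⁻¹ ≡ 35 (mod 79), so λ ≡ 13.
  x = λ² - 18 - 9 = 169 - 27 ≡ 63; y = λ·(18 - 63) - 71 ≡ 55. → (63, 55)
4G: (63, 55) + (9, 33). λ = (33 - 55)/(9 - 63) ≡ 57/25 mod 79. 25⁻¹ ≡ 19 (mod 79), so λ ≡ 56.
  x = λ² - 63 - 9 = 3136 - 72 ≡ 62; y = λ·(63 - 62) - 55 ≡ 1. → (62, 1)
5G: (62, 1) + (9, 33). λ = (33 - 1)/(9 - 62) ≡ 32/26 mod 79. 26⁻¹ ≡ 76 (mod 79), so λ ≡ 62.
  x = λ² - 62 - 9 = 3844 - 71 ≡ 60; y = λ·(62 - 60) - 1 ≡ 44. → (60, 44)
6G: (60, 44) + (9, 33). λ = (33 - 44)/(9 - 60) ≡ 68/28 mod 79. 28⁻¹ ≡ 48 (mod 79) since 28·48 = 1344 ≡ 1, so λ ≡ 25.
  x = λ² - 60 - 9 = 625 - 69 ≡ 3; y = λ·(60 - 3) - 44 ≡ 38. → (3, 38)

(3, 38)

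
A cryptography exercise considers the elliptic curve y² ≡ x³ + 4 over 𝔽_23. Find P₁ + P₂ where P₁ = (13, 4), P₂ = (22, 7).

(6, 6)

(13, 4) + (22, 7). λ = (7 - 4)/(22 - 13) ≡ 3/9 mod 23. 9⁻¹ ≡ 18 (mod 23), so λ ≡ 8.
  x = λ² - 13 - 22 = 64 - 35 ≡ 6; y = λ·(13 - 6) - 4 ≡ 6. → (6, 6)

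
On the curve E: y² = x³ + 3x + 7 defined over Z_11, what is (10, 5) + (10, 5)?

(5, 9)

tangent at (10, 5): λ = (3·10² + 3)/(2·5) ≡ 6/10. 10⁻¹ ≡ 10 (mod 11) since 10·10 = 100 ≡ 1, so λ ≡ 6·10 ≡ 5.
  x = λ² - 10 - 10 = 25 - 20 ≡ 5; y = λ·(10 - 5) - 5 ≡ 9. → (5, 9)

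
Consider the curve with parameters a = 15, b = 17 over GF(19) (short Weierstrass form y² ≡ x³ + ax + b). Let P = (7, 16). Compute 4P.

Double-and-add on 4 = (100)₂. Start with P = (7, 16) for the leading 1-bit.
double: tangent at (7, 16): λ = (3·7² + 15)/(2·16) ≡ 10/13. 13⁻¹ ≡ 3 (mod 19) since 13·3 = 39 ≡ 1, so λ ≡ 10·3 ≡ 11.
  x = λ² - 7 - 7 = 121 - 14 ≡ 12; y = λ·(7 - 12) - 16 ≡ 5. → (12, 5)
double: tangent at (12, 5): λ = (3·12² + 15)/(2·5) ≡ 10/10. 10⁻¹ ≡ 2 (mod 19), so λ ≡ 10·2 ≡ 1.
  x = λ² - 12 - 12 = 1 - 24 ≡ 15; y = λ·(12 - 15) - 5 ≡ 11. → (15, 11)

(15, 11)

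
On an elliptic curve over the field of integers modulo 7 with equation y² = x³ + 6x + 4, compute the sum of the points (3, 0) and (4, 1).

(1, 2)

(3, 0) + (4, 1). λ = (1 - 0)/(4 - 3) ≡ 1/1 mod 7. 1⁻¹ ≡ 1 (mod 7) since 1·1 = 1 ≡ 1, so λ ≡ 1.
  x = λ² - 3 - 4 = 1 - 7 ≡ 1; y = λ·(3 - 1) - 0 ≡ 2. → (1, 2)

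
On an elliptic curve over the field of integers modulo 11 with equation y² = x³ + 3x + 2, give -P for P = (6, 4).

(6, 7)

-(6, 4) = (6, -4 mod 11) = (6, 7).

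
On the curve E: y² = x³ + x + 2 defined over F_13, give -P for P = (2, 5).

(2, 8)

-(2, 5) = (2, -5 mod 13) = (2, 8).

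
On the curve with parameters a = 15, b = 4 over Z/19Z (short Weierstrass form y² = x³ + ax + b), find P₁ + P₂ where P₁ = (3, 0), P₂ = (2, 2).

(18, 11)

(3, 0) + (2, 2). λ = (2 - 0)/(2 - 3) ≡ 2/18 mod 19. 18⁻¹ ≡ 18 (mod 19) since 18·18 = 324 ≡ 1, so λ ≡ 17.
  x = λ² - 3 - 2 = 289 - 5 ≡ 18; y = λ·(3 - 18) - 0 ≡ 11. → (18, 11)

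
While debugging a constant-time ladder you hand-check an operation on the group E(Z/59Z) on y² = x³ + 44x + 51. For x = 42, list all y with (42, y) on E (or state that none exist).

none

x³ + 44x + 51 = 75987 ≡ 54 (mod 59).
54 is a non-residue mod 59; no y exists.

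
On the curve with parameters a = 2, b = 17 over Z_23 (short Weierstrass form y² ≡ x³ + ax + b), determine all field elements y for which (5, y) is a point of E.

x³ + 2x + 17 = 152 ≡ 14 (mod 23).
14 is a non-residue mod 23; no y exists.

none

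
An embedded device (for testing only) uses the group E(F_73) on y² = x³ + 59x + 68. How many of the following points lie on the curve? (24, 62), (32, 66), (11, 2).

(24, 62): 62² ≡ 48, rhs ≡ 51 → off.
(32, 66): 66² ≡ 49, rhs ≡ 49 → on.
(11, 2): 2² ≡ 4, rhs ≡ 4 → on.

2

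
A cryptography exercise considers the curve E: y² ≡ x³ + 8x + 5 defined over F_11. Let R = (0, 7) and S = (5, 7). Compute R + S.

(0, 7) + (5, 7). λ = (7 - 7)/(5 - 0) ≡ 0/5 mod 11. 5⁻¹ ≡ 9 (mod 11), so λ ≡ 0.
  x = λ² - 0 - 5 = 0 - 5 ≡ 6; y = λ·(0 - 6) - 7 ≡ 4. → (6, 4)

(6, 4)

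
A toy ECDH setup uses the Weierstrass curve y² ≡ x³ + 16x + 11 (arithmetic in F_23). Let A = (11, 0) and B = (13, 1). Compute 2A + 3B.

First 2A:
Repeated addition: build up to 2A.
2A: (11, 0) + (11, 0): same x and y₁ ≡ -y₂, so the sum is ∞.
2A = ∞.
Next 3B:
Repeated addition: build up to 3B.
2B: tangent at (13, 1): λ = (3·13² + 16)/(2·1) ≡ 17/2. 2⁻¹ ≡ 12 (mod 23), so λ ≡ 17·12 ≡ 20.
  x = λ² - 13 - 13 = 400 - 26 ≡ 6; y = λ·(13 - 6) - 1 ≡ 1. → (6, 1)
3B: (6, 1) + (13, 1). λ = (1 - 1)/(13 - 6) ≡ 0/7 mod 23. 7⁻¹ ≡ 10 (mod 23), so λ ≡ 0.
  x = λ² - 6 - 13 = 0 - 19 ≡ 4; y = λ·(6 - 4) - 1 ≡ 22. → (4, 22)
3B = (4, 22).
Finally 2A + 3B:
∞ + (4, 22) = (4, 22) (identity).

(4, 22)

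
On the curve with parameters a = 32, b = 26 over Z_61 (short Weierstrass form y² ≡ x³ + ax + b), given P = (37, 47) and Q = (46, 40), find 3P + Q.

First 3P:
Repeated addition: build up to 3P.
2P: tangent at (37, 47): λ = (3·37² + 32)/(2·47) ≡ 52/33. 33⁻¹ ≡ 37 (mod 61) since 33·37 = 1221 ≡ 1, so λ ≡ 52·37 ≡ 33.
  x = λ² - 37 - 37 = 1089 - 74 ≡ 39; y = λ·(37 - 39) - 47 ≡ 9. → (39, 9)
3P: (39, 9) + (37, 47). λ = (47 - 9)/(37 - 39) ≡ 38/59 mod 61. 59⁻¹ ≡ 30 (mod 61), so λ ≡ 42.
  x = λ² - 39 - 37 = 1764 - 76 ≡ 41; y = λ·(39 - 41) - 9 ≡ 29. → (41, 29)
3P = (41, 29).
Finally 3P + Q:
(41, 29) + (46, 40). λ = (40 - 29)/(46 - 41) ≡ 11/5 mod 61. 5⁻¹ ≡ 49 (mod 61), so λ ≡ 51.
  x = λ² - 41 - 46 = 2601 - 87 ≡ 13; y = λ·(41 - 13) - 29 ≡ 57. → (13, 57)

(13, 57)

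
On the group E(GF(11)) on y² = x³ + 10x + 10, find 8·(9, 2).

(9, 2)

Write Q = (9, 2).
Repeated addition: build up to 8Q.
2Q: tangent at (9, 2): λ = (3·9² + 10)/(2·2) ≡ 0/4. 4⁻¹ ≡ 3 (mod 11) since 4·3 = 12 ≡ 1, so λ ≡ 0·3 ≡ 0.
  x = λ² - 9 - 9 = 0 - 18 ≡ 4; y = λ·(9 - 4) - 2 ≡ 9. → (4, 9)
3Q: (4, 9) + (9, 2). λ = (2 - 9)/(9 - 4) ≡ 4/5 mod 11. 5⁻¹ ≡ 9 (mod 11) since 5·9 = 45 ≡ 1, so λ ≡ 3.
  x = λ² - 4 - 9 = 9 - 13 ≡ 7; y = λ·(4 - 7) - 9 ≡ 4. → (7, 4)
4Q: (7, 4) + (9, 2). λ = (2 - 4)/(9 - 7) ≡ 9/2 mod 11. 2⁻¹ ≡ 6 (mod 11) since 2·6 = 12 ≡ 1, so λ ≡ 10.
  x = λ² - 7 - 9 = 100 - 16 ≡ 7; y = λ·(7 - 7) - 4 ≡ 7. → (7, 7)
5Q: (7, 7) + (9, 2). λ = (2 - 7)/(9 - 7) ≡ 6/2 mod 11. 2⁻¹ ≡ 6 (mod 11) since 2·6 = 12 ≡ 1, so λ ≡ 3.
  x = λ² - 7 - 9 = 9 - 16 ≡ 4; y = λ·(7 - 4) - 7 ≡ 2. → (4, 2)
6Q: (4, 2) + (9, 2). λ = (2 - 2)/(9 - 4) ≡ 0/5 mod 11. 5⁻¹ ≡ 9 (mod 11) since 5·9 = 45 ≡ 1, so λ ≡ 0.
  x = λ² - 4 - 9 = 0 - 13 ≡ 9; y = λ·(4 - 9) - 2 ≡ 9. → (9, 9)
7Q: (9, 9) + (9, 2): same x and y₁ ≡ -y₂, so the sum is O.
8Q: O + (9, 2) = (9, 2) (identity).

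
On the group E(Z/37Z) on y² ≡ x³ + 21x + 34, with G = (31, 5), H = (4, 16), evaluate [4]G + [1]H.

First 4G:
Double-and-add on 4 = (100)₂. Start with G = (31, 5) for the leading 1-bit.
double: tangent at (31, 5): λ = (3·31² + 21)/(2·5) ≡ 18/10. 10⁻¹ ≡ 26 (mod 37), so λ ≡ 18·26 ≡ 24.
  x = λ² - 31 - 31 = 576 - 62 ≡ 33; y = λ·(31 - 33) - 5 ≡ 21. → (33, 21)
double: tangent at (33, 21): λ = (3·33² + 21)/(2·21) ≡ 32/5. 5⁻¹ ≡ 15 (mod 37) since 5·15 = 75 ≡ 1, so λ ≡ 32·15 ≡ 36.
  x = λ² - 33 - 33 = 1296 - 66 ≡ 9; y = λ·(33 - 9) - 21 ≡ 29. → (9, 29)
4G = (9, 29).
Finally 4G + H:
(9, 29) + (4, 16). λ = (16 - 29)/(4 - 9) ≡ 24/32 mod 37. 32⁻¹ ≡ 22 (mod 37), so λ ≡ 10.
  x = λ² - 9 - 4 = 100 - 13 ≡ 13; y = λ·(9 - 13) - 29 ≡ 5. → (13, 5)

(13, 5)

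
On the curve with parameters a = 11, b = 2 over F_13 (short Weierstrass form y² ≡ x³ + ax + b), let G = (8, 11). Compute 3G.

Repeated addition: build up to 3G.
2G: tangent at (8, 11): λ = (3·8² + 11)/(2·11) ≡ 8/9. 9⁻¹ ≡ 3 (mod 13) since 9·3 = 27 ≡ 1, so λ ≡ 8·3 ≡ 11.
  x = λ² - 8 - 8 = 121 - 16 ≡ 1; y = λ·(8 - 1) - 11 ≡ 1. → (1, 1)
3G: (1, 1) + (8, 11). λ = (11 - 1)/(8 - 1) ≡ 10/7 mod 13. 7⁻¹ ≡ 2 (mod 13) since 7·2 = 14 ≡ 1, so λ ≡ 7.
  x = λ² - 1 - 8 = 49 - 9 ≡ 1; y = λ·(1 - 1) - 1 ≡ 12. → (1, 12)

(1, 12)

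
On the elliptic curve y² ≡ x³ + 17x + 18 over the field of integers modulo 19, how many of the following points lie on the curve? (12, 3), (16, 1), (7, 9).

1

(12, 3): 3² ≡ 9, rhs ≡ 12 → off.
(16, 1): 1² ≡ 1, rhs ≡ 16 → off.
(7, 9): 9² ≡ 5, rhs ≡ 5 → on.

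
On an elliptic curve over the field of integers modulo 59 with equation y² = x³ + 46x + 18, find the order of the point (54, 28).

2P: tangent at (54, 28): λ = (3·54² + 46)/(2·28) ≡ 3/56. 56⁻¹ ≡ 39 (mod 59) since 56·39 = 2184 ≡ 1, so λ ≡ 3·39 ≡ 58.
  x = λ² - 54 - 54 = 3364 - 108 ≡ 11; y = λ·(54 - 11) - 28 ≡ 47. → (11, 47)
3P: (11, 47) + (54, 28). λ = (28 - 47)/(54 - 11) ≡ 40/43 mod 59. 43⁻¹ ≡ 11 (mod 59), so λ ≡ 27.
  x = λ² - 11 - 54 = 729 - 65 ≡ 15; y = λ·(11 - 15) - 47 ≡ 22. → (15, 22)
4P: (15, 22) + (54, 28). λ = (28 - 22)/(54 - 15) ≡ 6/39 mod 59. 39⁻¹ ≡ 56 (mod 59), so λ ≡ 41.
  x = λ² - 15 - 54 = 1681 - 69 ≡ 19; y = λ·(15 - 19) - 22 ≡ 50. → (19, 50)
5P: (19, 50) + (54, 28). λ = (28 - 50)/(54 - 19) ≡ 37/35 mod 59. 35⁻¹ ≡ 27 (mod 59), so λ ≡ 55.
  x = λ² - 19 - 54 = 3025 - 73 ≡ 2; y = λ·(19 - 2) - 50 ≡ 0. → (2, 0)
6P: (2, 0) + (54, 28). λ = (28 - 0)/(54 - 2) ≡ 28/52 mod 59. 52⁻¹ ≡ 42 (mod 59), so λ ≡ 55.
  x = λ² - 2 - 54 = 3025 - 56 ≡ 19; y = λ·(2 - 19) - 0 ≡ 9. → (19, 9)
7P: (19, 9) + (54, 28). λ = (28 - 9)/(54 - 19) ≡ 19/35 mod 59. 35⁻¹ ≡ 27 (mod 59), so λ ≡ 41.
  x = λ² - 19 - 54 = 1681 - 73 ≡ 15; y = λ·(19 - 15) - 9 ≡ 37. → (15, 37)
8P: (15, 37) + (54, 28). λ = (28 - 37)/(54 - 15) ≡ 50/39 mod 59. 39⁻¹ ≡ 56 (mod 59), so λ ≡ 27.
  x = λ² - 15 - 54 = 729 - 69 ≡ 11; y = λ·(15 - 11) - 37 ≡ 12. → (11, 12)
9P: (11, 12) + (54, 28). λ = (28 - 12)/(54 - 11) ≡ 16/43 mod 59. 43⁻¹ ≡ 11 (mod 59) since 43·11 = 473 ≡ 1, so λ ≡ 58.
  x = λ² - 11 - 54 = 3364 - 65 ≡ 54; y = λ·(11 - 54) - 12 ≡ 31. → (54, 31)
10P: (54, 31) + (54, 28): same x and y₁ ≡ -y₂, so the sum is O.
10P = O, so the order is 10.

10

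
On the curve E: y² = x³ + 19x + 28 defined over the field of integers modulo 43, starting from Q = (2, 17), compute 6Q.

Double-and-add on 6 = (110)₂. Start with Q = (2, 17) for the leading 1-bit.
double: tangent at (2, 17): λ = (3·2² + 19)/(2·17) ≡ 31/34. 34⁻¹ ≡ 19 (mod 43), so λ ≡ 31·19 ≡ 30.
  x = λ² - 2 - 2 = 900 - 4 ≡ 36; y = λ·(2 - 36) - 17 ≡ 38. → (36, 38)
add Q: (36, 38) + (2, 17). λ = (17 - 38)/(2 - 36) ≡ 22/9 mod 43. 9⁻¹ ≡ 24 (mod 43) since 9·24 = 216 ≡ 1, so λ ≡ 12.
  x = λ² - 36 - 2 = 144 - 38 ≡ 20; y = λ·(36 - 20) - 38 ≡ 25. → (20, 25)
double: tangent at (20, 25): λ = (3·20² + 19)/(2·25) ≡ 15/7. 7⁻¹ ≡ 37 (mod 43) since 7·37 = 259 ≡ 1, so λ ≡ 15·37 ≡ 39.
  x = λ² - 20 - 20 = 1521 - 40 ≡ 19; y = λ·(20 - 19) - 25 ≡ 14. → (19, 14)

(19, 14)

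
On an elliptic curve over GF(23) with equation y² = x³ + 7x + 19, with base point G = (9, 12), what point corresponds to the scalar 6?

(11, 22)

Repeated addition: build up to 6G.
2G: tangent at (9, 12): λ = (3·9² + 7)/(2·12) ≡ 20/1. 1⁻¹ ≡ 1 (mod 23), so λ ≡ 20·1 ≡ 20.
  x = λ² - 9 - 9 = 400 - 18 ≡ 14; y = λ·(9 - 14) - 12 ≡ 3. → (14, 3)
3G: (14, 3) + (9, 12). λ = (12 - 3)/(9 - 14) ≡ 9/18 mod 23. 18⁻¹ ≡ 9 (mod 23) since 18·9 = 162 ≡ 1, so λ ≡ 12.
  x = λ² - 14 - 9 = 144 - 23 ≡ 6; y = λ·(14 - 6) - 3 ≡ 1. → (6, 1)
4G: (6, 1) + (9, 12). λ = (12 - 1)/(9 - 6) ≡ 11/3 mod 23. 3⁻¹ ≡ 8 (mod 23), so λ ≡ 19.
  x = λ² - 6 - 9 = 361 - 15 ≡ 1; y = λ·(6 - 1) - 1 ≡ 2. → (1, 2)
5G: (1, 2) + (9, 12). λ = (12 - 2)/(9 - 1) ≡ 10/8 mod 23. 8⁻¹ ≡ 3 (mod 23), so λ ≡ 7.
  x = λ² - 1 - 9 = 49 - 10 ≡ 16; y = λ·(1 - 16) - 2 ≡ 8. → (16, 8)
6G: (16, 8) + (9, 12). λ = (12 - 8)/(9 - 16) ≡ 4/16 mod 23. 16⁻¹ ≡ 13 (mod 23), so λ ≡ 6.
  x = λ² - 16 - 9 = 36 - 25 ≡ 11; y = λ·(16 - 11) - 8 ≡ 22. → (11, 22)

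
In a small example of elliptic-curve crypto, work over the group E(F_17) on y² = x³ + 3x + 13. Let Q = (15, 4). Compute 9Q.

Double-and-add on 9 = (1001)₂. Start with Q = (15, 4) for the leading 1-bit.
double: tangent at (15, 4): λ = (3·15² + 3)/(2·4) ≡ 15/8. 8⁻¹ ≡ 15 (mod 17) since 8·15 = 120 ≡ 1, so λ ≡ 15·15 ≡ 4.
  x = λ² - 15 - 15 = 16 - 30 ≡ 3; y = λ·(15 - 3) - 4 ≡ 10. → (3, 10)
double: tangent at (3, 10): λ = (3·3² + 3)/(2·10) ≡ 13/3. 3⁻¹ ≡ 6 (mod 17), so λ ≡ 13·6 ≡ 10.
  x = λ² - 3 - 3 = 100 - 6 ≡ 9; y = λ·(3 - 9) - 10 ≡ 15. → (9, 15)
double: tangent at (9, 15): λ = (3·9² + 3)/(2·15) ≡ 8/13. 13⁻¹ ≡ 4 (mod 17), so λ ≡ 8·4 ≡ 15.
  x = λ² - 9 - 9 = 225 - 18 ≡ 3; y = λ·(9 - 3) - 15 ≡ 7. → (3, 7)
add Q: (3, 7) + (15, 4). λ = (4 - 7)/(15 - 3) ≡ 14/12 mod 17. 12⁻¹ ≡ 10 (mod 17) since 12·10 = 120 ≡ 1, so λ ≡ 4.
  x = λ² - 3 - 15 = 16 - 18 ≡ 15; y = λ·(3 - 15) - 7 ≡ 13. → (15, 13)

(15, 13)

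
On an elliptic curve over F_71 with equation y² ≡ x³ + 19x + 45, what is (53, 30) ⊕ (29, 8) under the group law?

(14, 59)

(53, 30) + (29, 8). λ = (8 - 30)/(29 - 53) ≡ 49/47 mod 71. 47⁻¹ ≡ 68 (mod 71), so λ ≡ 66.
  x = λ² - 53 - 29 = 4356 - 82 ≡ 14; y = λ·(53 - 14) - 30 ≡ 59. → (14, 59)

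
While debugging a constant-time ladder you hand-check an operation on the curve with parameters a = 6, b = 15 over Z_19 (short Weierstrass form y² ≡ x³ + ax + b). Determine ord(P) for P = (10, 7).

2P: tangent at (10, 7): λ = (3·10² + 6)/(2·7) ≡ 2/14. 14⁻¹ ≡ 15 (mod 19), so λ ≡ 2·15 ≡ 11.
  x = λ² - 10 - 10 = 121 - 20 ≡ 6; y = λ·(10 - 6) - 7 ≡ 18. → (6, 18)
3P: (6, 18) + (10, 7). λ = (7 - 18)/(10 - 6) ≡ 8/4 mod 19. 4⁻¹ ≡ 5 (mod 19), so λ ≡ 2.
  x = λ² - 6 - 10 = 4 - 16 ≡ 7; y = λ·(6 - 7) - 18 ≡ 18. → (7, 18)
4P: (7, 18) + (10, 7). λ = (7 - 18)/(10 - 7) ≡ 8/3 mod 19. 3⁻¹ ≡ 13 (mod 19), so λ ≡ 9.
  x = λ² - 7 - 10 = 81 - 17 ≡ 7; y = λ·(7 - 7) - 18 ≡ 1. → (7, 1)
5P: (7, 1) + (10, 7). λ = (7 - 1)/(10 - 7) ≡ 6/3 mod 19. 3⁻¹ ≡ 13 (mod 19) since 3·13 = 39 ≡ 1, so λ ≡ 2.
  x = λ² - 7 - 10 = 4 - 17 ≡ 6; y = λ·(7 - 6) - 1 ≡ 1. → (6, 1)
6P: (6, 1) + (10, 7). λ = (7 - 1)/(10 - 6) ≡ 6/4 mod 19. 4⁻¹ ≡ 5 (mod 19), so λ ≡ 11.
  x = λ² - 6 - 10 = 121 - 16 ≡ 10; y = λ·(6 - 10) - 1 ≡ 12. → (10, 12)
7P: (10, 12) + (10, 7): same x and y₁ ≡ -y₂, so the sum is 𝒪.
7P = 𝒪, so the order is 7.

7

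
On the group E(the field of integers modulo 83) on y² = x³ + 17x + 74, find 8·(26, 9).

(54, 80)

Write G = (26, 9).
Repeated addition: build up to 8G.
2G: tangent at (26, 9): λ = (3·26² + 17)/(2·9) ≡ 53/18. 18⁻¹ ≡ 60 (mod 83), so λ ≡ 53·60 ≡ 26.
  x = λ² - 26 - 26 = 676 - 52 ≡ 43; y = λ·(26 - 43) - 9 ≡ 47. → (43, 47)
3G: (43, 47) + (26, 9). λ = (9 - 47)/(26 - 43) ≡ 45/66 mod 83. 66⁻¹ ≡ 39 (mod 83), so λ ≡ 12.
  x = λ² - 43 - 26 = 144 - 69 ≡ 75; y = λ·(43 - 75) - 47 ≡ 67. → (75, 67)
4G: (75, 67) + (26, 9). λ = (9 - 67)/(26 - 75) ≡ 25/34 mod 83. 34⁻¹ ≡ 22 (mod 83) since 34·22 = 748 ≡ 1, so λ ≡ 52.
  x = λ² - 75 - 26 = 2704 - 101 ≡ 30; y = λ·(75 - 30) - 67 ≡ 32. → (30, 32)
5G: (30, 32) + (26, 9). λ = (9 - 32)/(26 - 30) ≡ 60/79 mod 83. 79⁻¹ ≡ 62 (mod 83) since 79·62 = 4898 ≡ 1, so λ ≡ 68.
  x = λ² - 30 - 26 = 4624 - 56 ≡ 3; y = λ·(30 - 3) - 32 ≡ 61. → (3, 61)
6G: (3, 61) + (26, 9). λ = (9 - 61)/(26 - 3) ≡ 31/23 mod 83. 23⁻¹ ≡ 65 (mod 83) since 23·65 = 1495 ≡ 1, so λ ≡ 23.
  x = λ² - 3 - 26 = 529 - 29 ≡ 2; y = λ·(3 - 2) - 61 ≡ 45. → (2, 45)
7G: (2, 45) + (26, 9). λ = (9 - 45)/(26 - 2) ≡ 47/24 mod 83. 24⁻¹ ≡ 45 (mod 83), so λ ≡ 40.
  x = λ² - 2 - 26 = 1600 - 28 ≡ 78; y = λ·(2 - 78) - 45 ≡ 69. → (78, 69)
8G: (78, 69) + (26, 9). λ = (9 - 69)/(26 - 78) ≡ 23/31 mod 83. 31⁻¹ ≡ 75 (mod 83), so λ ≡ 65.
  x = λ² - 78 - 26 = 4225 - 104 ≡ 54; y = λ·(78 - 54) - 69 ≡ 80. → (54, 80)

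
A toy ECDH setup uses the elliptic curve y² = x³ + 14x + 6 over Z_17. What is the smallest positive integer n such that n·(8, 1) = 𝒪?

7

2P: tangent at (8, 1): λ = (3·8² + 14)/(2·1) ≡ 2/2. 2⁻¹ ≡ 9 (mod 17) since 2·9 = 18 ≡ 1, so λ ≡ 2·9 ≡ 1.
  x = λ² - 8 - 8 = 1 - 16 ≡ 2; y = λ·(8 - 2) - 1 ≡ 5. → (2, 5)
3P: (2, 5) + (8, 1). λ = (1 - 5)/(8 - 2) ≡ 13/6 mod 17. 6⁻¹ ≡ 3 (mod 17), so λ ≡ 5.
  x = λ² - 2 - 8 = 25 - 10 ≡ 15; y = λ·(2 - 15) - 5 ≡ 15. → (15, 15)
4P: (15, 15) + (8, 1). λ = (1 - 15)/(8 - 15) ≡ 3/10 mod 17. 10⁻¹ ≡ 12 (mod 17), so λ ≡ 2.
  x = λ² - 15 - 8 = 4 - 23 ≡ 15; y = λ·(15 - 15) - 15 ≡ 2. → (15, 2)
5P: (15, 2) + (8, 1). λ = (1 - 2)/(8 - 15) ≡ 16/10 mod 17. 10⁻¹ ≡ 12 (mod 17), so λ ≡ 5.
  x = λ² - 15 - 8 = 25 - 23 ≡ 2; y = λ·(15 - 2) - 2 ≡ 12. → (2, 12)
6P: (2, 12) + (8, 1). λ = (1 - 12)/(8 - 2) ≡ 6/6 mod 17. 6⁻¹ ≡ 3 (mod 17), so λ ≡ 1.
  x = λ² - 2 - 8 = 1 - 10 ≡ 8; y = λ·(2 - 8) - 12 ≡ 16. → (8, 16)
7P: (8, 16) + (8, 1): same x and y₁ ≡ -y₂, so the sum is 𝒪.
7P = 𝒪, so the order is 7.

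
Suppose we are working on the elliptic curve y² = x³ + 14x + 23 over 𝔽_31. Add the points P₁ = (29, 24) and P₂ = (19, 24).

(29, 24) + (19, 24). λ = (24 - 24)/(19 - 29) ≡ 0/21 mod 31. 21⁻¹ ≡ 3 (mod 31) since 21·3 = 63 ≡ 1, so λ ≡ 0.
  x = λ² - 29 - 19 = 0 - 48 ≡ 14; y = λ·(29 - 14) - 24 ≡ 7. → (14, 7)

(14, 7)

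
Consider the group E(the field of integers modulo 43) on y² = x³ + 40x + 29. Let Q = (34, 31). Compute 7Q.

Repeated addition: build up to 7Q.
2Q: tangent at (34, 31): λ = (3·34² + 40)/(2·31) ≡ 25/19. 19⁻¹ ≡ 34 (mod 43) since 19·34 = 646 ≡ 1, so λ ≡ 25·34 ≡ 33.
  x = λ² - 34 - 34 = 1089 - 68 ≡ 32; y = λ·(34 - 32) - 31 ≡ 35. → (32, 35)
3Q: (32, 35) + (34, 31). λ = (31 - 35)/(34 - 32) ≡ 39/2 mod 43. 2⁻¹ ≡ 22 (mod 43), so λ ≡ 41.
  x = λ² - 32 - 34 = 1681 - 66 ≡ 24; y = λ·(32 - 24) - 35 ≡ 35. → (24, 35)
4Q: (24, 35) + (34, 31). λ = (31 - 35)/(34 - 24) ≡ 39/10 mod 43. 10⁻¹ ≡ 13 (mod 43), so λ ≡ 34.
  x = λ² - 24 - 34 = 1156 - 58 ≡ 23; y = λ·(24 - 23) - 35 ≡ 42. → (23, 42)
5Q: (23, 42) + (34, 31). λ = (31 - 42)/(34 - 23) ≡ 32/11 mod 43. 11⁻¹ ≡ 4 (mod 43) since 11·4 = 44 ≡ 1, so λ ≡ 42.
  x = λ² - 23 - 34 = 1764 - 57 ≡ 30; y = λ·(23 - 30) - 42 ≡ 8. → (30, 8)
6Q: (30, 8) + (34, 31). λ = (31 - 8)/(34 - 30) ≡ 23/4 mod 43. 4⁻¹ ≡ 11 (mod 43) since 4·11 = 44 ≡ 1, so λ ≡ 38.
  x = λ² - 30 - 34 = 1444 - 64 ≡ 4; y = λ·(30 - 4) - 8 ≡ 34. → (4, 34)
7Q: (4, 34) + (34, 31). λ = (31 - 34)/(34 - 4) ≡ 40/30 mod 43. 30⁻¹ ≡ 33 (mod 43) since 30·33 = 990 ≡ 1, so λ ≡ 30.
  x = λ² - 4 - 34 = 900 - 38 ≡ 2; y = λ·(4 - 2) - 34 ≡ 26. → (2, 26)

(2, 26)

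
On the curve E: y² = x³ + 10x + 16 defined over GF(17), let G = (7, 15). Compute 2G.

(4, 16)

tangent at (7, 15): λ = (3·7² + 10)/(2·15) ≡ 4/13. 13⁻¹ ≡ 4 (mod 17), so λ ≡ 4·4 ≡ 16.
  x = λ² - 7 - 7 = 256 - 14 ≡ 4; y = λ·(7 - 4) - 15 ≡ 16. → (4, 16)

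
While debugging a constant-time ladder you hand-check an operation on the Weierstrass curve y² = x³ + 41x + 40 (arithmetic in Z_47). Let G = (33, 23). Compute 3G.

Repeated addition: build up to 3G.
2G: tangent at (33, 23): λ = (3·33² + 41)/(2·23) ≡ 18/46. 46⁻¹ ≡ 46 (mod 47) since 46·46 = 2116 ≡ 1, so λ ≡ 18·46 ≡ 29.
  x = λ² - 33 - 33 = 841 - 66 ≡ 23; y = λ·(33 - 23) - 23 ≡ 32. → (23, 32)
3G: (23, 32) + (33, 23). λ = (23 - 32)/(33 - 23) ≡ 38/10 mod 47. 10⁻¹ ≡ 33 (mod 47), so λ ≡ 32.
  x = λ² - 23 - 33 = 1024 - 56 ≡ 28; y = λ·(23 - 28) - 32 ≡ 43. → (28, 43)

(28, 43)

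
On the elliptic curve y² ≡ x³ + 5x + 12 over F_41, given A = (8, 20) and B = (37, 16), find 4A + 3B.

(25, 10)

First 4A:
Double-and-add on 4 = (100)₂. Start with A = (8, 20) for the leading 1-bit.
double: tangent at (8, 20): λ = (3·8² + 5)/(2·20) ≡ 33/40. 40⁻¹ ≡ 40 (mod 41), so λ ≡ 33·40 ≡ 8.
  x = λ² - 8 - 8 = 64 - 16 ≡ 7; y = λ·(8 - 7) - 20 ≡ 29. → (7, 29)
double: tangent at (7, 29): λ = (3·7² + 5)/(2·29) ≡ 29/17. 17⁻¹ ≡ 29 (mod 41) since 17·29 = 493 ≡ 1, so λ ≡ 29·29 ≡ 21.
  x = λ² - 7 - 7 = 441 - 14 ≡ 17; y = λ·(7 - 17) - 29 ≡ 7. → (17, 7)
4A = (17, 7).
Next 3B:
Repeated addition: build up to 3B.
2B: tangent at (37, 16): λ = (3·37² + 5)/(2·16) ≡ 12/32. 32⁻¹ ≡ 9 (mod 41), so λ ≡ 12·9 ≡ 26.
  x = λ² - 37 - 37 = 676 - 74 ≡ 28; y = λ·(37 - 28) - 16 ≡ 13. → (28, 13)
3B: (28, 13) + (37, 16). λ = (16 - 13)/(37 - 28) ≡ 3/9 mod 41. 9⁻¹ ≡ 32 (mod 41), so λ ≡ 14.
  x = λ² - 28 - 37 = 196 - 65 ≡ 8; y = λ·(28 - 8) - 13 ≡ 21. → (8, 21)
3B = (8, 21).
Finally 4A + 3B:
(17, 7) + (8, 21). λ = (21 - 7)/(8 - 17) ≡ 14/32 mod 41. 32⁻¹ ≡ 9 (mod 41) since 32·9 = 288 ≡ 1, so λ ≡ 3.
  x = λ² - 17 - 8 = 9 - 25 ≡ 25; y = λ·(17 - 25) - 7 ≡ 10. → (25, 10)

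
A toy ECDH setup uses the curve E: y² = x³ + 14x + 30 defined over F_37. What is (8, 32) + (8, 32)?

(28, 10)

tangent at (8, 32): λ = (3·8² + 14)/(2·32) ≡ 21/27. 27⁻¹ ≡ 11 (mod 37), so λ ≡ 21·11 ≡ 9.
  x = λ² - 8 - 8 = 81 - 16 ≡ 28; y = λ·(8 - 28) - 32 ≡ 10. → (28, 10)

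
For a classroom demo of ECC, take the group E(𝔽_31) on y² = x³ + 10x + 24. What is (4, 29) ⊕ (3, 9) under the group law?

(4, 29) + (3, 9). λ = (9 - 29)/(3 - 4) ≡ 11/30 mod 31. 30⁻¹ ≡ 30 (mod 31), so λ ≡ 20.
  x = λ² - 4 - 3 = 400 - 7 ≡ 21; y = λ·(4 - 21) - 29 ≡ 3. → (21, 3)

(21, 3)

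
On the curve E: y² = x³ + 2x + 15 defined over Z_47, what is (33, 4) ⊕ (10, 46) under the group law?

(10, 1)

(33, 4) + (10, 46). λ = (46 - 4)/(10 - 33) ≡ 42/24 mod 47. 24⁻¹ ≡ 2 (mod 47) since 24·2 = 48 ≡ 1, so λ ≡ 37.
  x = λ² - 33 - 10 = 1369 - 43 ≡ 10; y = λ·(33 - 10) - 4 ≡ 1. → (10, 1)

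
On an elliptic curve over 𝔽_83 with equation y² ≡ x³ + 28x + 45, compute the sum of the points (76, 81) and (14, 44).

(76, 81) + (14, 44). λ = (44 - 81)/(14 - 76) ≡ 46/21 mod 83. 21⁻¹ ≡ 4 (mod 83), so λ ≡ 18.
  x = λ² - 76 - 14 = 324 - 90 ≡ 68; y = λ·(76 - 68) - 81 ≡ 63. → (68, 63)

(68, 63)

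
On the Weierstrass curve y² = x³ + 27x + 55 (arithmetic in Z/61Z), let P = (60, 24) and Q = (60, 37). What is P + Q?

The two points share x = 60 and their y-coordinates satisfy 24 + 37 ≡ 0 (mod 61), so they are inverses. Their sum is 𝒪.

O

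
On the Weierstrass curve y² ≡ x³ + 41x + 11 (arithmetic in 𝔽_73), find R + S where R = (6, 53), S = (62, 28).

(40, 43)

(6, 53) + (62, 28). λ = (28 - 53)/(62 - 6) ≡ 48/56 mod 73. 56⁻¹ ≡ 30 (mod 73), so λ ≡ 53.
  x = λ² - 6 - 62 = 2809 - 68 ≡ 40; y = λ·(6 - 40) - 53 ≡ 43. → (40, 43)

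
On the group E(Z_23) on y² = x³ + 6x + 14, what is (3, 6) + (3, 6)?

tangent at (3, 6): λ = (3·3² + 6)/(2·6) ≡ 10/12. 12⁻¹ ≡ 2 (mod 23) since 12·2 = 24 ≡ 1, so λ ≡ 10·2 ≡ 20.
  x = λ² - 3 - 3 = 400 - 6 ≡ 3; y = λ·(3 - 3) - 6 ≡ 17. → (3, 17)

(3, 17)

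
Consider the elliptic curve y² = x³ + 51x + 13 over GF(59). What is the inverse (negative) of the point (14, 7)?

(14, 52)

-(14, 7) = (14, -7 mod 59) = (14, 52).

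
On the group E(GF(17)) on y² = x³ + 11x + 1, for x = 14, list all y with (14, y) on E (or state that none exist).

x³ + 11x + 1 = 2899 ≡ 9 (mod 17).
Square roots of 9 mod 17: 3 and 14 (since 3² = 9 ≡ 9).

3, 14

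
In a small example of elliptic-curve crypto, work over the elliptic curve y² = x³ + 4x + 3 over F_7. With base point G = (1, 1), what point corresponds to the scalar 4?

(5, 1)

Repeated addition: build up to 4G.
2G: tangent at (1, 1): λ = (3·1² + 4)/(2·1) ≡ 0/2. 2⁻¹ ≡ 4 (mod 7), so λ ≡ 0·4 ≡ 0.
  x = λ² - 1 - 1 = 0 - 2 ≡ 5; y = λ·(1 - 5) - 1 ≡ 6. → (5, 6)
3G: (5, 6) + (1, 1). λ = (1 - 6)/(1 - 5) ≡ 2/3 mod 7. 3⁻¹ ≡ 5 (mod 7) since 3·5 = 15 ≡ 1, so λ ≡ 3.
  x = λ² - 5 - 1 = 9 - 6 ≡ 3; y = λ·(5 - 3) - 6 ≡ 0. → (3, 0)
4G: (3, 0) + (1, 1). λ = (1 - 0)/(1 - 3) ≡ 1/5 mod 7. 5⁻¹ ≡ 3 (mod 7), so λ ≡ 3.
  x = λ² - 3 - 1 = 9 - 4 ≡ 5; y = λ·(3 - 5) - 0 ≡ 1. → (5, 1)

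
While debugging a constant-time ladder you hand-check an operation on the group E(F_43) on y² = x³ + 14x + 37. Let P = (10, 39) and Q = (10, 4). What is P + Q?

The two points share x = 10 and their y-coordinates satisfy 39 + 4 ≡ 0 (mod 43), so they are inverses. Their sum is the point at infinity.

O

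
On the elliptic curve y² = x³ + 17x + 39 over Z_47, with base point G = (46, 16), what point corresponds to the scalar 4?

Double-and-add on 4 = (100)₂. Start with G = (46, 16) for the leading 1-bit.
double: tangent at (46, 16): λ = (3·46² + 17)/(2·16) ≡ 20/32. 32⁻¹ ≡ 25 (mod 47), so λ ≡ 20·25 ≡ 30.
  x = λ² - 46 - 46 = 900 - 92 ≡ 9; y = λ·(46 - 9) - 16 ≡ 13. → (9, 13)
double: tangent at (9, 13): λ = (3·9² + 17)/(2·13) ≡ 25/26. 26⁻¹ ≡ 38 (mod 47) since 26·38 = 988 ≡ 1, so λ ≡ 25·38 ≡ 10.
  x = λ² - 9 - 9 = 100 - 18 ≡ 35; y = λ·(9 - 35) - 13 ≡ 9. → (35, 9)

(35, 9)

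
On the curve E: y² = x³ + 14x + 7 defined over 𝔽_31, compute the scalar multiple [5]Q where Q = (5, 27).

(16, 24)

Double-and-add on 5 = (101)₂. Start with Q = (5, 27) for the leading 1-bit.
double: tangent at (5, 27): λ = (3·5² + 14)/(2·27) ≡ 27/23. 23⁻¹ ≡ 27 (mod 31), so λ ≡ 27·27 ≡ 16.
  x = λ² - 5 - 5 = 256 - 10 ≡ 29; y = λ·(5 - 29) - 27 ≡ 23. → (29, 23)
double: tangent at (29, 23): λ = (3·29² + 14)/(2·23) ≡ 26/15. 15⁻¹ ≡ 29 (mod 31), so λ ≡ 26·29 ≡ 10.
  x = λ² - 29 - 29 = 100 - 58 ≡ 11; y = λ·(29 - 11) - 23 ≡ 2. → (11, 2)
add Q: (11, 2) + (5, 27). λ = (27 - 2)/(5 - 11) ≡ 25/25 mod 31. 25⁻¹ ≡ 5 (mod 31) since 25·5 = 125 ≡ 1, so λ ≡ 1.
  x = λ² - 11 - 5 = 1 - 16 ≡ 16; y = λ·(11 - 16) - 2 ≡ 24. → (16, 24)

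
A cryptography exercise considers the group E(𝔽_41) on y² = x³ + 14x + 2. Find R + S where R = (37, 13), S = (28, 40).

(37, 13) + (28, 40). λ = (40 - 13)/(28 - 37) ≡ 27/32 mod 41. 32⁻¹ ≡ 9 (mod 41), so λ ≡ 38.
  x = λ² - 37 - 28 = 1444 - 65 ≡ 26; y = λ·(37 - 26) - 13 ≡ 36. → (26, 36)

(26, 36)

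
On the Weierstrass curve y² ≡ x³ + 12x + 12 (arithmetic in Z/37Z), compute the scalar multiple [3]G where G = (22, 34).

(20, 1)

Repeated addition: build up to 3G.
2G: tangent at (22, 34): λ = (3·22² + 12)/(2·34) ≡ 21/31. 31⁻¹ ≡ 6 (mod 37), so λ ≡ 21·6 ≡ 15.
  x = λ² - 22 - 22 = 225 - 44 ≡ 33; y = λ·(22 - 33) - 34 ≡ 23. → (33, 23)
3G: (33, 23) + (22, 34). λ = (34 - 23)/(22 - 33) ≡ 11/26 mod 37. 26⁻¹ ≡ 10 (mod 37), so λ ≡ 36.
  x = λ² - 33 - 22 = 1296 - 55 ≡ 20; y = λ·(33 - 20) - 23 ≡ 1. → (20, 1)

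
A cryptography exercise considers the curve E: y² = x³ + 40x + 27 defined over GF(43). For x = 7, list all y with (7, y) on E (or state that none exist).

none

x³ + 40x + 27 = 650 ≡ 5 (mod 43).
5 is a non-residue mod 43; no y exists.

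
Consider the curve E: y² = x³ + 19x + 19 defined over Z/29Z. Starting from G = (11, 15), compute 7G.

(17, 21)

Repeated addition: build up to 7G.
2G: tangent at (11, 15): λ = (3·11² + 19)/(2·15) ≡ 5/1. 1⁻¹ ≡ 1 (mod 29), so λ ≡ 5·1 ≡ 5.
  x = λ² - 11 - 11 = 25 - 22 ≡ 3; y = λ·(11 - 3) - 15 ≡ 25. → (3, 25)
3G: (3, 25) + (11, 15). λ = (15 - 25)/(11 - 3) ≡ 19/8 mod 29. 8⁻¹ ≡ 11 (mod 29) since 8·11 = 88 ≡ 1, so λ ≡ 6.
  x = λ² - 3 - 11 = 36 - 14 ≡ 22; y = λ·(3 - 22) - 25 ≡ 6. → (22, 6)
4G: (22, 6) + (11, 15). λ = (15 - 6)/(11 - 22) ≡ 9/18 mod 29. 18⁻¹ ≡ 21 (mod 29), so λ ≡ 15.
  x = λ² - 22 - 11 = 225 - 33 ≡ 18; y = λ·(22 - 18) - 6 ≡ 25. → (18, 25)
5G: (18, 25) + (11, 15). λ = (15 - 25)/(11 - 18) ≡ 19/22 mod 29. 22⁻¹ ≡ 4 (mod 29), so λ ≡ 18.
  x = λ² - 18 - 11 = 324 - 29 ≡ 5; y = λ·(18 - 5) - 25 ≡ 6. → (5, 6)
6G: (5, 6) + (11, 15). λ = (15 - 6)/(11 - 5) ≡ 9/6 mod 29. 6⁻¹ ≡ 5 (mod 29), so λ ≡ 16.
  x = λ² - 5 - 11 = 256 - 16 ≡ 8; y = λ·(5 - 8) - 6 ≡ 4. → (8, 4)
7G: (8, 4) + (11, 15). λ = (15 - 4)/(11 - 8) ≡ 11/3 mod 29. 3⁻¹ ≡ 10 (mod 29), so λ ≡ 23.
  x = λ² - 8 - 11 = 529 - 19 ≡ 17; y = λ·(8 - 17) - 4 ≡ 21. → (17, 21)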